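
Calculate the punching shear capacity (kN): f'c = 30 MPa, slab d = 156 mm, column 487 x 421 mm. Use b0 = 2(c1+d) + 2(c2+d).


b0 = 2*(487 + 156) + 2*(421 + 156) = 2440 mm
Vc = 0.33 * sqrt(30) * 2440 * 156 / 1000
= 688.0 kN

688.0


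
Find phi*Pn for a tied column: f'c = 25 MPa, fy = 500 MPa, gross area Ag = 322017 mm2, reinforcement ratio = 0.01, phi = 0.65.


Ast = rho * Ag = 0.01 * 322017 = 3220.17 mm2
phi*Pn = 0.65 * 0.80 * (0.85 * 25 * (322017 - 3220.17) + 500 * 3220.17) / 1000
= 4359.95 kN

4359.95


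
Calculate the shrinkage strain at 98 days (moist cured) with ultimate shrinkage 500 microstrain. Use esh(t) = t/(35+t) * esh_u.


esh(98) = 98 / (35 + 98) * 500
= 98 / 133 * 500
= 368.4 microstrain

368.4


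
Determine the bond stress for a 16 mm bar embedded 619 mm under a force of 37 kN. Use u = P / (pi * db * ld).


u = P / (pi * db * ld)
= 37 * 1000 / (pi * 16 * 619)
= 1.189 MPa

1.189


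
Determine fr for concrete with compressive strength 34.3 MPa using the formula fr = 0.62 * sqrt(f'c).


fr = 0.62 * sqrt(34.3)
= 3.631 MPa

3.631


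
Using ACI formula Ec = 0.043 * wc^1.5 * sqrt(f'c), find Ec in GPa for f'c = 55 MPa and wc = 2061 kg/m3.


Ec = 0.043 * 2061^1.5 * sqrt(55) / 1000
= 29.84 GPa

29.84


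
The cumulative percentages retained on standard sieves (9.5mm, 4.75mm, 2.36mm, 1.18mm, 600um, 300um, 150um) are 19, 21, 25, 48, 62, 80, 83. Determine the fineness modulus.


FM = sum(cumulative % retained) / 100
= 338 / 100
= 3.38

3.38


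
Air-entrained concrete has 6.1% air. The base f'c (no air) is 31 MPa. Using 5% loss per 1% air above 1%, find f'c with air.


Strength loss = (6.1 - 1) * 5 = 25.5%
f'c = 31 * (1 - 25.5/100)
= 23.09 MPa

23.09


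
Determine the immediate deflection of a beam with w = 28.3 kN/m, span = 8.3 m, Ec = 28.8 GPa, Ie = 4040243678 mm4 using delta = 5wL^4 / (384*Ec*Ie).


Convert: L = 8.3 m = 8300 mm, Ec = 28.8 GPa = 28800 MPa
delta = 5 * 28.3 * 8300^4 / (384 * 28800 * 4040243678)
= 15.03 mm

15.03


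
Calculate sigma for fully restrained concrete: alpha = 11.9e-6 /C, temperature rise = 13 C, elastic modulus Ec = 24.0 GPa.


sigma = alpha * dT * Ec
= 11.9e-6 * 13 * 24.0 * 1000
= 3.713 MPa

3.713


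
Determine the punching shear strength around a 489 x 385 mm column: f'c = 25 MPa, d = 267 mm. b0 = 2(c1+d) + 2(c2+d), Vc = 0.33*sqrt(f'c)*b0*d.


b0 = 2*(489 + 267) + 2*(385 + 267) = 2816 mm
Vc = 0.33 * sqrt(25) * 2816 * 267 / 1000
= 1240.59 kN

1240.59


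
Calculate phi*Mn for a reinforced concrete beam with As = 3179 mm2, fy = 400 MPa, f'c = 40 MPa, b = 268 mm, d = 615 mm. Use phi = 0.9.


a = As * fy / (0.85 * f'c * b)
= 3179 * 400 / (0.85 * 40 * 268)
= 139.5522 mm
Mn = As * fy * (d - a/2) / 10^6
= 693.3067 kN-m
phi*Mn = 0.9 * 693.3067 = 623.98 kN-m

623.98


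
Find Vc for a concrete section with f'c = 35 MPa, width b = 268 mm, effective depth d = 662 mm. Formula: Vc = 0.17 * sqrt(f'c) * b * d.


Vc = 0.17 * sqrt(35) * 268 * 662 / 1000
= 178.43 kN

178.43


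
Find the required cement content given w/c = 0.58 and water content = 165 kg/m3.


Cement = water / (w/c)
= 165 / 0.58
= 284.5 kg/m3

284.5


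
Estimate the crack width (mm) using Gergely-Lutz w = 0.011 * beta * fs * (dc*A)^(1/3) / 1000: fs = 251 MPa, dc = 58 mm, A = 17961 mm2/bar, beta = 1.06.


w = 0.011 * beta * fs * (dc * A)^(1/3) / 1000
= 0.011 * 1.06 * 251 * (58 * 17961)^(1/3) / 1000
= 0.297 mm

0.297


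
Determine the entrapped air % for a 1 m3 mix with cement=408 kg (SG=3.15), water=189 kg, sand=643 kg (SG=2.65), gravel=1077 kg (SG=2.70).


Vol cement = 408 / (3.15 * 1000) = 0.129524 m3
Vol water = 189 / 1000 = 0.189 m3
Vol sand = 643 / (2.65 * 1000) = 0.242642 m3
Vol gravel = 1077 / (2.70 * 1000) = 0.398889 m3
Total solid + water volume = 0.960054 m3
Air = (1 - 0.960054) * 100 = 3.99%

3.99


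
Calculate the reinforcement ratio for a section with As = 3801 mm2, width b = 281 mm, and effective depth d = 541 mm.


rho = As / (b * d)
= 3801 / (281 * 541)
= 0.025

0.025


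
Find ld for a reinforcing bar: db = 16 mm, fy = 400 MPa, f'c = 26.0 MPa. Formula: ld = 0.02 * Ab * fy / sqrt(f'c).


Ab = pi * 16^2 / 4 = 201.062 mm2
ld = 0.02 * 201.062 * 400 / sqrt(26.0)
= 315.5 mm

315.5


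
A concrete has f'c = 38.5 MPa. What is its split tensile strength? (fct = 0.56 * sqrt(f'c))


fct = 0.56 * sqrt(38.5)
= 0.56 * 6.205
= 3.475 MPa

3.475


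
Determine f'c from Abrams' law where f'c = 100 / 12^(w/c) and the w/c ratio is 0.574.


f'c = 100 / 12^0.574
= 100 / 4.163
= 24.02 MPa

24.02


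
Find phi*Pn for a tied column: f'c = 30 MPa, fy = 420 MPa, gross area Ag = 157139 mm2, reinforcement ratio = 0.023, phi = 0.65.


Ast = rho * Ag = 0.023 * 157139 = 3614.197 mm2
phi*Pn = 0.65 * 0.80 * (0.85 * 30 * (157139 - 3614.197) + 420 * 3614.197) / 1000
= 2825.08 kN

2825.08


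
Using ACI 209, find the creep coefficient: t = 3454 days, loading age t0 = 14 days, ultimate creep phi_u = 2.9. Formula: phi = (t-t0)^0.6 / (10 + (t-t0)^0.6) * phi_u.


dt = 3454 - 14 = 3440
phi = 3440^0.6 / (10 + 3440^0.6) * 2.9
= 2.696

2.696


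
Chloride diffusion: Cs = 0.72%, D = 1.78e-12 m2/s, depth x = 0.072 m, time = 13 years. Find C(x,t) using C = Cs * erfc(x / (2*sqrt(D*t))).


t_seconds = 13 * 365.25 * 24 * 3600 = 410248800.0 s
arg = 0.072 / (2 * sqrt(1.78e-12 * 410248800.0))
= 1.3322
erfc(1.3322) = 0.0596
C = 0.72 * 0.0596 = 0.0429%

0.0429


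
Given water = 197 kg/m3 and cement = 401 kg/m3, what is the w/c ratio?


w/c = water / cement
w/c = 197 / 401 = 0.491

0.491


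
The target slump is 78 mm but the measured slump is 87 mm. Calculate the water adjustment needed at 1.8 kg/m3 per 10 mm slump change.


Difference = 78 - 87 = -9 mm
Water adjustment = -9 * 1.8 / 10 = -1.6 kg/m3

-1.6


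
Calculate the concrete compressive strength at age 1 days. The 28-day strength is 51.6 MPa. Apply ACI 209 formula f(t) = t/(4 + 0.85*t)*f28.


f(1) = 1 / (4 + 0.85 * 1) * 51.6
= 1 / 4.85 * 51.6
= 10.64 MPa

10.64


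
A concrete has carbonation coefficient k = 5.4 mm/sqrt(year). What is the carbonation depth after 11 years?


depth = k * sqrt(t)
= 5.4 * sqrt(11)
= 17.91 mm

17.91


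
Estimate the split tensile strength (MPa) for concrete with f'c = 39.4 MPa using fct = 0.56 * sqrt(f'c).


fct = 0.56 * sqrt(39.4)
= 0.56 * 6.277
= 3.515 MPa

3.515


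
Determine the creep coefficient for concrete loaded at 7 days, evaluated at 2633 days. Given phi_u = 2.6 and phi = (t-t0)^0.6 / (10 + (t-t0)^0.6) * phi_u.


dt = 2633 - 7 = 2626
phi = 2626^0.6 / (10 + 2626^0.6) * 2.6
= 2.388

2.388


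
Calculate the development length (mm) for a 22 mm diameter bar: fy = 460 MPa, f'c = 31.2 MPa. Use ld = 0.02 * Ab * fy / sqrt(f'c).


Ab = pi * 22^2 / 4 = 380.133 mm2
ld = 0.02 * 380.133 * 460 / sqrt(31.2)
= 626.1 mm

626.1


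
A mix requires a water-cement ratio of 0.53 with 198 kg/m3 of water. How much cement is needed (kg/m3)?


Cement = water / (w/c)
= 198 / 0.53
= 373.6 kg/m3

373.6


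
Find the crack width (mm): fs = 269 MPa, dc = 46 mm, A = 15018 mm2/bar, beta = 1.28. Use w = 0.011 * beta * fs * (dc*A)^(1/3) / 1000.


w = 0.011 * beta * fs * (dc * A)^(1/3) / 1000
= 0.011 * 1.28 * 269 * (46 * 15018)^(1/3) / 1000
= 0.335 mm

0.335


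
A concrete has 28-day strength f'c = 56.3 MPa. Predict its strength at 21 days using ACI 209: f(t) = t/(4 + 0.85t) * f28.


f(21) = 21 / (4 + 0.85 * 21) * 56.3
= 21 / 21.85 * 56.3
= 54.11 MPa

54.11


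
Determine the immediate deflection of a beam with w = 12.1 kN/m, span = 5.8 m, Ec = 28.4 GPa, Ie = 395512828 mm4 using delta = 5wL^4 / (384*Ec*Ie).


Convert: L = 5.8 m = 5800 mm, Ec = 28.4 GPa = 28400 MPa
delta = 5 * 12.1 * 5800^4 / (384 * 28400 * 395512828)
= 15.87 mm

15.87


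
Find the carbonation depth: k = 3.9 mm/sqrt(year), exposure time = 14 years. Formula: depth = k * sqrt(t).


depth = k * sqrt(t)
= 3.9 * sqrt(14)
= 14.59 mm

14.59


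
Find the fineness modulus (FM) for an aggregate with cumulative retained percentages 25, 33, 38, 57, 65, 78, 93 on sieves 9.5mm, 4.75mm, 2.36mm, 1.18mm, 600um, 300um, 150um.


FM = sum(cumulative % retained) / 100
= 389 / 100
= 3.89

3.89


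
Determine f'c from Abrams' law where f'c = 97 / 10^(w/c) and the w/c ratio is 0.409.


f'c = 97 / 10^0.409
= 97 / 2.564
= 37.82 MPa

37.82


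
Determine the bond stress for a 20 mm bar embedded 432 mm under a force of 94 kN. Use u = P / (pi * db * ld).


u = P / (pi * db * ld)
= 94 * 1000 / (pi * 20 * 432)
= 3.463 MPa

3.463


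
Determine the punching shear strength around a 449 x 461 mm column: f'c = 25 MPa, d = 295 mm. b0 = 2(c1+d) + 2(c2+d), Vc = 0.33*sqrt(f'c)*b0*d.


b0 = 2*(449 + 295) + 2*(461 + 295) = 3000 mm
Vc = 0.33 * sqrt(25) * 3000 * 295 / 1000
= 1460.25 kN

1460.25


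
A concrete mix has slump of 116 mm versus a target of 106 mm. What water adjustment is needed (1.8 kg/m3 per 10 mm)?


Difference = 106 - 116 = -10 mm
Water adjustment = -10 * 1.8 / 10 = -1.8 kg/m3

-1.8


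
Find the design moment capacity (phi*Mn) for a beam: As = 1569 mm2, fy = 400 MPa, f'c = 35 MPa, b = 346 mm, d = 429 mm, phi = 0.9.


a = As * fy / (0.85 * f'c * b)
= 1569 * 400 / (0.85 * 35 * 346)
= 60.9705 mm
Mn = As * fy * (d - a/2) / 10^6
= 250.1079 kN-m
phi*Mn = 0.9 * 250.1079 = 225.1 kN-m

225.1


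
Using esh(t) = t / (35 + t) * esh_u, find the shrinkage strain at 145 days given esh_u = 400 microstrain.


esh(145) = 145 / (35 + 145) * 400
= 145 / 180 * 400
= 322.2 microstrain

322.2


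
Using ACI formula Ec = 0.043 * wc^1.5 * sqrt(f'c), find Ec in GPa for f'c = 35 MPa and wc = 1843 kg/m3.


Ec = 0.043 * 1843^1.5 * sqrt(35) / 1000
= 20.13 GPa

20.13


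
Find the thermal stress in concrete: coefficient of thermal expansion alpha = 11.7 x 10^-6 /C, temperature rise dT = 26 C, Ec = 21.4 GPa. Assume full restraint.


sigma = alpha * dT * Ec
= 11.7e-6 * 26 * 21.4 * 1000
= 6.51 MPa

6.51


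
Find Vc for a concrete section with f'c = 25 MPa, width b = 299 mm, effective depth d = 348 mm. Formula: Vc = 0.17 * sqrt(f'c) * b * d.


Vc = 0.17 * sqrt(25) * 299 * 348 / 1000
= 88.44 kN

88.44


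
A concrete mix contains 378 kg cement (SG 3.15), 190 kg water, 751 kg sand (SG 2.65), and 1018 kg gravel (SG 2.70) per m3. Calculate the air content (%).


Vol cement = 378 / (3.15 * 1000) = 0.12 m3
Vol water = 190 / 1000 = 0.19 m3
Vol sand = 751 / (2.65 * 1000) = 0.283396 m3
Vol gravel = 1018 / (2.70 * 1000) = 0.377037 m3
Total solid + water volume = 0.970433 m3
Air = (1 - 0.970433) * 100 = 2.96%

2.96


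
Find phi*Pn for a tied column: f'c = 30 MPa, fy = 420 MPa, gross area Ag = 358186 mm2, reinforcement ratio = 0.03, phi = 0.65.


Ast = rho * Ag = 0.03 * 358186 = 10745.58 mm2
phi*Pn = 0.65 * 0.80 * (0.85 * 30 * (358186 - 10745.58) + 420 * 10745.58) / 1000
= 6953.89 kN

6953.89


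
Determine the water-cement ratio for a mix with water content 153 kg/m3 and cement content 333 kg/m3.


w/c = water / cement
w/c = 153 / 333 = 0.459

0.459


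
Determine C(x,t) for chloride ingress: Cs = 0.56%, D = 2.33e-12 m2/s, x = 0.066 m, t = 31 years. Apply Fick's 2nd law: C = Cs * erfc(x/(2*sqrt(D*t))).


t_seconds = 31 * 365.25 * 24 * 3600 = 978285600.0 s
arg = 0.066 / (2 * sqrt(2.33e-12 * 978285600.0))
= 0.6912
erfc(0.6912) = 0.3283
C = 0.56 * 0.3283 = 0.1839%

0.1839


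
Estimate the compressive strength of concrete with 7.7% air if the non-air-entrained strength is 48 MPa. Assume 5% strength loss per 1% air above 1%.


Strength loss = (7.7 - 1) * 5 = 33.5%
f'c = 48 * (1 - 33.5/100)
= 31.92 MPa

31.92


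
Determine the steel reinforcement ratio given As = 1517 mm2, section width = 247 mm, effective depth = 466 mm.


rho = As / (b * d)
= 1517 / (247 * 466)
= 0.0132

0.0132


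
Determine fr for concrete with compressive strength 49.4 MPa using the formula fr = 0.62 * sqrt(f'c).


fr = 0.62 * sqrt(49.4)
= 4.358 MPa

4.358


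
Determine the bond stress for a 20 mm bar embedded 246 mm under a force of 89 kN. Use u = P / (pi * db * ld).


u = P / (pi * db * ld)
= 89 * 1000 / (pi * 20 * 246)
= 5.758 MPa

5.758


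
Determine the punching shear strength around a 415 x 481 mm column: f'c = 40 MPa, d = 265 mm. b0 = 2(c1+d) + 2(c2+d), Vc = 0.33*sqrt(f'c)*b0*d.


b0 = 2*(415 + 265) + 2*(481 + 265) = 2852 mm
Vc = 0.33 * sqrt(40) * 2852 * 265 / 1000
= 1577.39 kN

1577.39


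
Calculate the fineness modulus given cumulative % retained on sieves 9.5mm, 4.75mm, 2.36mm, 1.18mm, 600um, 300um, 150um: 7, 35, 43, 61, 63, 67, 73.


FM = sum(cumulative % retained) / 100
= 349 / 100
= 3.49

3.49


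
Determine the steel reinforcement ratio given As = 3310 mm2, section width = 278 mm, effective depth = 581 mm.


rho = As / (b * d)
= 3310 / (278 * 581)
= 0.0205

0.0205


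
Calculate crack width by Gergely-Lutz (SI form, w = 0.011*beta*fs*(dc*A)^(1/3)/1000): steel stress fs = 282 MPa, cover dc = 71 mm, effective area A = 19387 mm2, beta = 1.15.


w = 0.011 * beta * fs * (dc * A)^(1/3) / 1000
= 0.011 * 1.15 * 282 * (71 * 19387)^(1/3) / 1000
= 0.397 mm

0.397


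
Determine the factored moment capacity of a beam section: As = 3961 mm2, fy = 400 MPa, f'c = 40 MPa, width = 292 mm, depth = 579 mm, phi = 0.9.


a = As * fy / (0.85 * f'c * b)
= 3961 * 400 / (0.85 * 40 * 292)
= 159.589 mm
Mn = As * fy * (d - a/2) / 10^6
= 790.9412 kN-m
phi*Mn = 0.9 * 790.9412 = 711.85 kN-m

711.85


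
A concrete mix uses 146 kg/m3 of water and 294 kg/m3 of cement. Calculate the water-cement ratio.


w/c = water / cement
w/c = 146 / 294 = 0.497

0.497


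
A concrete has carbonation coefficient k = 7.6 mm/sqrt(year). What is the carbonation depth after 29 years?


depth = k * sqrt(t)
= 7.6 * sqrt(29)
= 40.93 mm

40.93


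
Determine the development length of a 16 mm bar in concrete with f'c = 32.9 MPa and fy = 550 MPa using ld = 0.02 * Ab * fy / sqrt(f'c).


Ab = pi * 16^2 / 4 = 201.062 mm2
ld = 0.02 * 201.062 * 550 / sqrt(32.9)
= 385.6 mm

385.6


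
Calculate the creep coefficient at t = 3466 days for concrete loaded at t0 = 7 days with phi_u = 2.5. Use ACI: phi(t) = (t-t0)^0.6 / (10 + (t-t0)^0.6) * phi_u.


dt = 3466 - 7 = 3459
phi = 3459^0.6 / (10 + 3459^0.6) * 2.5
= 2.325

2.325


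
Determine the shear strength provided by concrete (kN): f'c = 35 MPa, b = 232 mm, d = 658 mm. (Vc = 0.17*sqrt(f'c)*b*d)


Vc = 0.17 * sqrt(35) * 232 * 658 / 1000
= 153.53 kN

153.53


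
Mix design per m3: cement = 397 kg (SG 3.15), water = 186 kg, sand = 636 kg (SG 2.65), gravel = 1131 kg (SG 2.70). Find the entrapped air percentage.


Vol cement = 397 / (3.15 * 1000) = 0.126032 m3
Vol water = 186 / 1000 = 0.186 m3
Vol sand = 636 / (2.65 * 1000) = 0.24 m3
Vol gravel = 1131 / (2.70 * 1000) = 0.418889 m3
Total solid + water volume = 0.970921 m3
Air = (1 - 0.970921) * 100 = 2.91%

2.91


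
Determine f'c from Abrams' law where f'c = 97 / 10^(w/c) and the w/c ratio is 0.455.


f'c = 97 / 10^0.455
= 97 / 2.851
= 34.02 MPa

34.02


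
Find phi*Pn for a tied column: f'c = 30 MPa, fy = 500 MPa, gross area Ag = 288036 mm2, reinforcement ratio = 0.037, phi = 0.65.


Ast = rho * Ag = 0.037 * 288036 = 10657.332 mm2
phi*Pn = 0.65 * 0.80 * (0.85 * 30 * (288036 - 10657.332) + 500 * 10657.332) / 1000
= 6448.95 kN

6448.95


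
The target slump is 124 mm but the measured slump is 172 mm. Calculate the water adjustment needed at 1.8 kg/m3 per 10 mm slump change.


Difference = 124 - 172 = -48 mm
Water adjustment = -48 * 1.8 / 10 = -8.6 kg/m3

-8.6


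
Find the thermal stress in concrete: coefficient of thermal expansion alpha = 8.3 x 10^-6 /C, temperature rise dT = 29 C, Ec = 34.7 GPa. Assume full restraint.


sigma = alpha * dT * Ec
= 8.3e-6 * 29 * 34.7 * 1000
= 8.352 MPa

8.352


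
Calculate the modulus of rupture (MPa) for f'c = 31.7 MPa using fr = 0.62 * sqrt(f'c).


fr = 0.62 * sqrt(31.7)
= 3.491 MPa

3.491


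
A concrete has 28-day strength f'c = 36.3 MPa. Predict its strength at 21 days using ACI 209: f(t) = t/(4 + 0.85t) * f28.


f(21) = 21 / (4 + 0.85 * 21) * 36.3
= 21 / 21.85 * 36.3
= 34.89 MPa

34.89


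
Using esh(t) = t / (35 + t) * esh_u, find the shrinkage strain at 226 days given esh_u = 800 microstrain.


esh(226) = 226 / (35 + 226) * 800
= 226 / 261 * 800
= 692.7 microstrain

692.7


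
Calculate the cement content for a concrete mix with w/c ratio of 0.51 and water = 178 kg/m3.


Cement = water / (w/c)
= 178 / 0.51
= 349.0 kg/m3

349.0


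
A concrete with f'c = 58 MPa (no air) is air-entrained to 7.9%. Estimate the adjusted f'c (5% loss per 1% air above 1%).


Strength loss = (7.9 - 1) * 5 = 34.5%
f'c = 58 * (1 - 34.5/100)
= 37.99 MPa

37.99


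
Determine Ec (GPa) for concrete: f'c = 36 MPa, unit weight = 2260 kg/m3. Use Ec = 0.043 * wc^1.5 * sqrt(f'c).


Ec = 0.043 * 2260^1.5 * sqrt(36) / 1000
= 27.72 GPa

27.72


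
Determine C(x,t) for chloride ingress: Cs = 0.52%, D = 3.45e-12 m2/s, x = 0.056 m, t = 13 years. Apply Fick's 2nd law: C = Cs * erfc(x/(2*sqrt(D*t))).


t_seconds = 13 * 365.25 * 24 * 3600 = 410248800.0 s
arg = 0.056 / (2 * sqrt(3.45e-12 * 410248800.0))
= 0.7443
erfc(0.7443) = 0.2926
C = 0.52 * 0.2926 = 0.1521%

0.1521


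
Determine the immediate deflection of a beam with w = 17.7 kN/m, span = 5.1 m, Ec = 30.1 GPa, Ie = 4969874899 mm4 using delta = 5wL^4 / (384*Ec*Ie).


Convert: L = 5.1 m = 5100 mm, Ec = 30.1 GPa = 30100 MPa
delta = 5 * 17.7 * 5100^4 / (384 * 30100 * 4969874899)
= 1.04 mm

1.04


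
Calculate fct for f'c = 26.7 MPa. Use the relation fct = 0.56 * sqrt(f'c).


fct = 0.56 * sqrt(26.7)
= 0.56 * 5.167
= 2.894 MPa

2.894


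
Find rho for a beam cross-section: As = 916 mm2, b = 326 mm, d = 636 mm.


rho = As / (b * d)
= 916 / (326 * 636)
= 0.0044

0.0044


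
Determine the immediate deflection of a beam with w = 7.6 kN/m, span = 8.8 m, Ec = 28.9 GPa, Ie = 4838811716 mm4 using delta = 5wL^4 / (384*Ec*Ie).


Convert: L = 8.8 m = 8800 mm, Ec = 28.9 GPa = 28900 MPa
delta = 5 * 7.6 * 8800^4 / (384 * 28900 * 4838811716)
= 4.24 mm

4.24


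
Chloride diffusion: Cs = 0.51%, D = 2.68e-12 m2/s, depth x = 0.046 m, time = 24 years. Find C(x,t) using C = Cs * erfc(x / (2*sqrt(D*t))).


t_seconds = 24 * 365.25 * 24 * 3600 = 757382400.0 s
arg = 0.046 / (2 * sqrt(2.68e-12 * 757382400.0))
= 0.5105
erfc(0.5105) = 0.4703
C = 0.51 * 0.4703 = 0.2399%

0.2399


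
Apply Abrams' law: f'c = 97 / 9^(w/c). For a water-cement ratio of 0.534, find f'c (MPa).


f'c = 97 / 9^0.534
= 97 / 3.233
= 30.01 MPa

30.01


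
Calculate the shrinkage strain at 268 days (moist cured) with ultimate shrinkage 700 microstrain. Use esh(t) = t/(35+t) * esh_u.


esh(268) = 268 / (35 + 268) * 700
= 268 / 303 * 700
= 619.1 microstrain

619.1


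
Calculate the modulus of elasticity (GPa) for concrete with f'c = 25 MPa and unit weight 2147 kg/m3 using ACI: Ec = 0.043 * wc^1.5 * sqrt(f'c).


Ec = 0.043 * 2147^1.5 * sqrt(25) / 1000
= 21.39 GPa

21.39


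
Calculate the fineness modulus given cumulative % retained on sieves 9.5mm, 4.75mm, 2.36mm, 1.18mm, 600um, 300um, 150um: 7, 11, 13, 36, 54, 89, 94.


FM = sum(cumulative % retained) / 100
= 304 / 100
= 3.04

3.04


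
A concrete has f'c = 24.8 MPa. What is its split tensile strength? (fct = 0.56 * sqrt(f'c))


fct = 0.56 * sqrt(24.8)
= 0.56 * 4.98
= 2.789 MPa

2.789


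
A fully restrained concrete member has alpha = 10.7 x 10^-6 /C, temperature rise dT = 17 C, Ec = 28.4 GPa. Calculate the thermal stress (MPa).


sigma = alpha * dT * Ec
= 10.7e-6 * 17 * 28.4 * 1000
= 5.166 MPa

5.166


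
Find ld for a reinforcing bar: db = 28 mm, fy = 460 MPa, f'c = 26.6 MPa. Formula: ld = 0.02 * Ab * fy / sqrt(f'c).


Ab = pi * 28^2 / 4 = 615.752 mm2
ld = 0.02 * 615.752 * 460 / sqrt(26.6)
= 1098.4 mm

1098.4


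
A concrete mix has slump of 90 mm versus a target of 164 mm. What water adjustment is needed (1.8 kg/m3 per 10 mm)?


Difference = 164 - 90 = 74 mm
Water adjustment = 74 * 1.8 / 10 = 13.3 kg/m3

13.3


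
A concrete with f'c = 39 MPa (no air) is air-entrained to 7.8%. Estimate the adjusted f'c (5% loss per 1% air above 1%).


Strength loss = (7.8 - 1) * 5 = 34.0%
f'c = 39 * (1 - 34.0/100)
= 25.74 MPa

25.74


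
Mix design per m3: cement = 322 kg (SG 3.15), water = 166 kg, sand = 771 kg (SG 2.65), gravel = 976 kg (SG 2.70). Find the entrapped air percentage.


Vol cement = 322 / (3.15 * 1000) = 0.102222 m3
Vol water = 166 / 1000 = 0.166 m3
Vol sand = 771 / (2.65 * 1000) = 0.290943 m3
Vol gravel = 976 / (2.70 * 1000) = 0.361481 m3
Total solid + water volume = 0.920647 m3
Air = (1 - 0.920647) * 100 = 7.94%

7.94


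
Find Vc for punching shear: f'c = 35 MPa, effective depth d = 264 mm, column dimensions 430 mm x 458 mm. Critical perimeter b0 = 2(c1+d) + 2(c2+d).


b0 = 2*(430 + 264) + 2*(458 + 264) = 2832 mm
Vc = 0.33 * sqrt(35) * 2832 * 264 / 1000
= 1459.64 kN

1459.64


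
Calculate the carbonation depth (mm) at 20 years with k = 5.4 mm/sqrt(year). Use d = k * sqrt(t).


depth = k * sqrt(t)
= 5.4 * sqrt(20)
= 24.15 mm

24.15


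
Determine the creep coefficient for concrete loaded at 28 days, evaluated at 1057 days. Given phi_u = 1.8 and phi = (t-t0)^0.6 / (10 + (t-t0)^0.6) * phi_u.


dt = 1057 - 28 = 1029
phi = 1029^0.6 / (10 + 1029^0.6) * 1.8
= 1.557

1.557


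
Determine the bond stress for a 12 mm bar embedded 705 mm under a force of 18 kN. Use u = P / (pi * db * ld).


u = P / (pi * db * ld)
= 18 * 1000 / (pi * 12 * 705)
= 0.677 MPa

0.677


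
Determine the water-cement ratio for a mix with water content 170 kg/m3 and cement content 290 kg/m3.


w/c = water / cement
w/c = 170 / 290 = 0.586

0.586


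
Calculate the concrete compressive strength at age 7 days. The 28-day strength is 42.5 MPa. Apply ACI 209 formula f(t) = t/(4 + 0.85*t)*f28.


f(7) = 7 / (4 + 0.85 * 7) * 42.5
= 7 / 9.95 * 42.5
= 29.9 MPa

29.9


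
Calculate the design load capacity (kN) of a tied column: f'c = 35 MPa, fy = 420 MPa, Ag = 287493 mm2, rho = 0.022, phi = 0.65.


Ast = rho * Ag = 0.022 * 287493 = 6324.846 mm2
phi*Pn = 0.65 * 0.80 * (0.85 * 35 * (287493 - 6324.846) + 420 * 6324.846) / 1000
= 5731.02 kN

5731.02


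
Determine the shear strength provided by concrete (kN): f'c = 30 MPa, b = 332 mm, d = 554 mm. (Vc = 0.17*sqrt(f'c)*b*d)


Vc = 0.17 * sqrt(30) * 332 * 554 / 1000
= 171.26 kN

171.26


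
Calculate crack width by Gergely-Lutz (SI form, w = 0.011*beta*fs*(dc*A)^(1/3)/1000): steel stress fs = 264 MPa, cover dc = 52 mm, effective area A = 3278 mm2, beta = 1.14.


w = 0.011 * beta * fs * (dc * A)^(1/3) / 1000
= 0.011 * 1.14 * 264 * (52 * 3278)^(1/3) / 1000
= 0.184 mm

0.184


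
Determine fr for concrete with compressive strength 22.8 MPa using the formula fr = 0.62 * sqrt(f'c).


fr = 0.62 * sqrt(22.8)
= 2.96 MPa

2.96


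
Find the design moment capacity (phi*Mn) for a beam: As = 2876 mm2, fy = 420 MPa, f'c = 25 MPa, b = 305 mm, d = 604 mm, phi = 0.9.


a = As * fy / (0.85 * f'c * b)
= 2876 * 420 / (0.85 * 25 * 305)
= 186.3715 mm
Mn = As * fy * (d - a/2) / 10^6
= 617.0228 kN-m
phi*Mn = 0.9 * 617.0228 = 555.32 kN-m

555.32


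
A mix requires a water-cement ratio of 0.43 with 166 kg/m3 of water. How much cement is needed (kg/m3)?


Cement = water / (w/c)
= 166 / 0.43
= 386.0 kg/m3

386.0


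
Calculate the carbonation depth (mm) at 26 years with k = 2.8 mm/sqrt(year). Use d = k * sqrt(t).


depth = k * sqrt(t)
= 2.8 * sqrt(26)
= 14.28 mm

14.28


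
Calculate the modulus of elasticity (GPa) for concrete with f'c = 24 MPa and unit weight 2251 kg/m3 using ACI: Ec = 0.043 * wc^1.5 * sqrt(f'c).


Ec = 0.043 * 2251^1.5 * sqrt(24) / 1000
= 22.5 GPa

22.5


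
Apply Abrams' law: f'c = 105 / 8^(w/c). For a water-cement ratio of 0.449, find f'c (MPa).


f'c = 105 / 8^0.449
= 105 / 2.544
= 41.28 MPa

41.28


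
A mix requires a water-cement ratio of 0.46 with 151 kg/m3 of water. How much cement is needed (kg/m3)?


Cement = water / (w/c)
= 151 / 0.46
= 328.3 kg/m3

328.3


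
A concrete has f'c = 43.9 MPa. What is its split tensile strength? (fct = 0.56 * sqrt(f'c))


fct = 0.56 * sqrt(43.9)
= 0.56 * 6.626
= 3.71 MPa

3.71


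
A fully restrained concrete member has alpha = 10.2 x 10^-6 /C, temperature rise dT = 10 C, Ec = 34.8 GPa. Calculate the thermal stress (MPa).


sigma = alpha * dT * Ec
= 10.2e-6 * 10 * 34.8 * 1000
= 3.55 MPa

3.55


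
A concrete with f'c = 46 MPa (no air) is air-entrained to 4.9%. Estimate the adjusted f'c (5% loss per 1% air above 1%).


Strength loss = (4.9 - 1) * 5 = 19.5%
f'c = 46 * (1 - 19.5/100)
= 37.03 MPa

37.03


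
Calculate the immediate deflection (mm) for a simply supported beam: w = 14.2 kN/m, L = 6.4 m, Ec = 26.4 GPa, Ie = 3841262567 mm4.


Convert: L = 6.4 m = 6400 mm, Ec = 26.4 GPa = 26400 MPa
delta = 5 * 14.2 * 6400^4 / (384 * 26400 * 3841262567)
= 3.06 mm

3.06


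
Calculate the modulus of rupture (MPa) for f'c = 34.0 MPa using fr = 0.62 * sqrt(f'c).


fr = 0.62 * sqrt(34.0)
= 3.615 MPa

3.615


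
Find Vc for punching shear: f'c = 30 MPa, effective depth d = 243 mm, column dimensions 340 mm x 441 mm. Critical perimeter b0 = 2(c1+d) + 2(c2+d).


b0 = 2*(340 + 243) + 2*(441 + 243) = 2534 mm
Vc = 0.33 * sqrt(30) * 2534 * 243 / 1000
= 1112.98 kN

1112.98


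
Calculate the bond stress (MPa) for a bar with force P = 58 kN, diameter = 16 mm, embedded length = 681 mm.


u = P / (pi * db * ld)
= 58 * 1000 / (pi * 16 * 681)
= 1.694 MPa

1.694


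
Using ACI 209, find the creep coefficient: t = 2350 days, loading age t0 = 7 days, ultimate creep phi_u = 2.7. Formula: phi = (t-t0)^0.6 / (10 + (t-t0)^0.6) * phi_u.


dt = 2350 - 7 = 2343
phi = 2343^0.6 / (10 + 2343^0.6) * 2.7
= 2.466

2.466


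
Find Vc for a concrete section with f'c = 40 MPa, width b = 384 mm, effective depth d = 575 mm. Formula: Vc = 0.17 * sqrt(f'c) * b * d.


Vc = 0.17 * sqrt(40) * 384 * 575 / 1000
= 237.4 kN

237.4


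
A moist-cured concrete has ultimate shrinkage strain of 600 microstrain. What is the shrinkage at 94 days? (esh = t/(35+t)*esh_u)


esh(94) = 94 / (35 + 94) * 600
= 94 / 129 * 600
= 437.2 microstrain

437.2


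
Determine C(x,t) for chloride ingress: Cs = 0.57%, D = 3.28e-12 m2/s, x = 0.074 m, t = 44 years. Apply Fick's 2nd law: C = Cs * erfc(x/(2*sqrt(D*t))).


t_seconds = 44 * 365.25 * 24 * 3600 = 1388534400.0 s
arg = 0.074 / (2 * sqrt(3.28e-12 * 1388534400.0))
= 0.5483
erfc(0.5483) = 0.4381
C = 0.57 * 0.4381 = 0.2497%

0.2497


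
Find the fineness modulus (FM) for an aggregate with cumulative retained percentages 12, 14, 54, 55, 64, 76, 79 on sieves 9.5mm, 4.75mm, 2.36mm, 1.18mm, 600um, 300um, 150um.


FM = sum(cumulative % retained) / 100
= 354 / 100
= 3.54

3.54


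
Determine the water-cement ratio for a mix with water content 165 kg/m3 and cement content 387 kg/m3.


w/c = water / cement
w/c = 165 / 387 = 0.426

0.426


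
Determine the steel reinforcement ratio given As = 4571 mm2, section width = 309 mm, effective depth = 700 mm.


rho = As / (b * d)
= 4571 / (309 * 700)
= 0.0211

0.0211


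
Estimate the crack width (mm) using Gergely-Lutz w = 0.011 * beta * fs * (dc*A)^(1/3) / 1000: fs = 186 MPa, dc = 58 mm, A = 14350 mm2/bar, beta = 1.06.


w = 0.011 * beta * fs * (dc * A)^(1/3) / 1000
= 0.011 * 1.06 * 186 * (58 * 14350)^(1/3) / 1000
= 0.204 mm

0.204


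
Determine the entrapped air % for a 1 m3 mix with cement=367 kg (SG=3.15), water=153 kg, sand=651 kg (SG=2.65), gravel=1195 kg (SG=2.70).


Vol cement = 367 / (3.15 * 1000) = 0.116508 m3
Vol water = 153 / 1000 = 0.153 m3
Vol sand = 651 / (2.65 * 1000) = 0.24566 m3
Vol gravel = 1195 / (2.70 * 1000) = 0.442593 m3
Total solid + water volume = 0.957761 m3
Air = (1 - 0.957761) * 100 = 4.22%

4.22


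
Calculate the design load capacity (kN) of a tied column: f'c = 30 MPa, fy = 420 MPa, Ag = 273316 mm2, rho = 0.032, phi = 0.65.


Ast = rho * Ag = 0.032 * 273316 = 8746.112 mm2
phi*Pn = 0.65 * 0.80 * (0.85 * 30 * (273316 - 8746.112) + 420 * 8746.112) / 1000
= 5418.35 kN

5418.35


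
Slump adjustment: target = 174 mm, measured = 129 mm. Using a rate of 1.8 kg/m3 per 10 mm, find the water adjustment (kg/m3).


Difference = 174 - 129 = 45 mm
Water adjustment = 45 * 1.8 / 10 = 8.1 kg/m3

8.1


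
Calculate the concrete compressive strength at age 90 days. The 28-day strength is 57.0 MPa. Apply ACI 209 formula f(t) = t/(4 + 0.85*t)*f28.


f(90) = 90 / (4 + 0.85 * 90) * 57.0
= 90 / 80.5 * 57.0
= 63.73 MPa

63.73


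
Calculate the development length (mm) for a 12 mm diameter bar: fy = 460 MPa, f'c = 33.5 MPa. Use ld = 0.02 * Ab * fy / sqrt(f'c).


Ab = pi * 12^2 / 4 = 113.097 mm2
ld = 0.02 * 113.097 * 460 / sqrt(33.5)
= 179.8 mm

179.8


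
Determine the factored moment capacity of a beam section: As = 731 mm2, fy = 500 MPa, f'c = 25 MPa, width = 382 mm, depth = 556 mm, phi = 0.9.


a = As * fy / (0.85 * f'c * b)
= 731 * 500 / (0.85 * 25 * 382)
= 45.0262 mm
Mn = As * fy * (d - a/2) / 10^6
= 194.9895 kN-m
phi*Mn = 0.9 * 194.9895 = 175.49 kN-m

175.49


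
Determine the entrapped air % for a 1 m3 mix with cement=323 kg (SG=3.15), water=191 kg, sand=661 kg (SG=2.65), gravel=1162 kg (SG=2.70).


Vol cement = 323 / (3.15 * 1000) = 0.10254 m3
Vol water = 191 / 1000 = 0.191 m3
Vol sand = 661 / (2.65 * 1000) = 0.249434 m3
Vol gravel = 1162 / (2.70 * 1000) = 0.43037 m3
Total solid + water volume = 0.973344 m3
Air = (1 - 0.973344) * 100 = 2.67%

2.67


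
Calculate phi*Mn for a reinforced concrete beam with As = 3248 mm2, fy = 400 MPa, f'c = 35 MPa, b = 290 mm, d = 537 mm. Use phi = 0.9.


a = As * fy / (0.85 * f'c * b)
= 3248 * 400 / (0.85 * 35 * 290)
= 150.5882 mm
Mn = As * fy * (d - a/2) / 10^6
= 599.8483 kN-m
phi*Mn = 0.9 * 599.8483 = 539.86 kN-m

539.86


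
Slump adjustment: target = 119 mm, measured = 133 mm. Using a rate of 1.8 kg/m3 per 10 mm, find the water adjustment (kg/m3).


Difference = 119 - 133 = -14 mm
Water adjustment = -14 * 1.8 / 10 = -2.5 kg/m3

-2.5


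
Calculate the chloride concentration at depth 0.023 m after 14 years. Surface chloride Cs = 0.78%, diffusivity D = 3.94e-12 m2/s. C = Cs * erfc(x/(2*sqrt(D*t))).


t_seconds = 14 * 365.25 * 24 * 3600 = 441806400.0 s
arg = 0.023 / (2 * sqrt(3.94e-12 * 441806400.0))
= 0.2756
erfc(0.2756) = 0.6967
C = 0.78 * 0.6967 = 0.5434%

0.5434


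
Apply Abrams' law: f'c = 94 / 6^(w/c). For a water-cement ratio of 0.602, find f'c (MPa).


f'c = 94 / 6^0.602
= 94 / 2.941
= 31.97 MPa

31.97


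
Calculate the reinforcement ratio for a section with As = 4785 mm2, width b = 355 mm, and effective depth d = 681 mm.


rho = As / (b * d)
= 4785 / (355 * 681)
= 0.0198

0.0198


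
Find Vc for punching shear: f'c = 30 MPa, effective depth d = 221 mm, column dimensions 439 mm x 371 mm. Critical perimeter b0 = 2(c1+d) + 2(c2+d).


b0 = 2*(439 + 221) + 2*(371 + 221) = 2504 mm
Vc = 0.33 * sqrt(30) * 2504 * 221 / 1000
= 1000.23 kN

1000.23


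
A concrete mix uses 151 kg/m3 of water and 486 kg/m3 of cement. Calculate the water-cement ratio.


w/c = water / cement
w/c = 151 / 486 = 0.311

0.311


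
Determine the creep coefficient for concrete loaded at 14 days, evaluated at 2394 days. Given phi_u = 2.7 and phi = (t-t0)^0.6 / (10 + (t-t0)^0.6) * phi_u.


dt = 2394 - 14 = 2380
phi = 2380^0.6 / (10 + 2380^0.6) * 2.7
= 2.468

2.468


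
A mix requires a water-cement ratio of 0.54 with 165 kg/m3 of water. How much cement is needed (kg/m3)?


Cement = water / (w/c)
= 165 / 0.54
= 305.6 kg/m3

305.6


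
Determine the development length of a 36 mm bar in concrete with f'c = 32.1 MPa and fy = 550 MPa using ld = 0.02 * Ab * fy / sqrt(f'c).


Ab = pi * 36^2 / 4 = 1017.876 mm2
ld = 0.02 * 1017.876 * 550 / sqrt(32.1)
= 1976.2 mm

1976.2


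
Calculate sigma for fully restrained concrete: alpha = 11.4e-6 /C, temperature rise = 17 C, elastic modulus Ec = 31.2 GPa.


sigma = alpha * dT * Ec
= 11.4e-6 * 17 * 31.2 * 1000
= 6.047 MPa

6.047


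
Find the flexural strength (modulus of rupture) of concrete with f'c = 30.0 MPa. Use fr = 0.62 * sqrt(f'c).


fr = 0.62 * sqrt(30.0)
= 3.396 MPa

3.396


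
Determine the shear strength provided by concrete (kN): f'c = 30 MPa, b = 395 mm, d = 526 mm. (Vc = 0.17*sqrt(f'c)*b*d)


Vc = 0.17 * sqrt(30) * 395 * 526 / 1000
= 193.46 kN

193.46


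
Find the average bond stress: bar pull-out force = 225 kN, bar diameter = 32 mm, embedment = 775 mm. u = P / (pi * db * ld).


u = P / (pi * db * ld)
= 225 * 1000 / (pi * 32 * 775)
= 2.888 MPa

2.888


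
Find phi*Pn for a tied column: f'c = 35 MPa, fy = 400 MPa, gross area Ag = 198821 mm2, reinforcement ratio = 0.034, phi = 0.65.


Ast = rho * Ag = 0.034 * 198821 = 6759.914 mm2
phi*Pn = 0.65 * 0.80 * (0.85 * 35 * (198821 - 6759.914) + 400 * 6759.914) / 1000
= 4377.25 kN

4377.25


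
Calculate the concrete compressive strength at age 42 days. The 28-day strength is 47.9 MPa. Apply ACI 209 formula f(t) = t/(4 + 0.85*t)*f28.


f(42) = 42 / (4 + 0.85 * 42) * 47.9
= 42 / 39.7 * 47.9
= 50.68 MPa

50.68


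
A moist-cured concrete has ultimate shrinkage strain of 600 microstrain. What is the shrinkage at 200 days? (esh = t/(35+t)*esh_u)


esh(200) = 200 / (35 + 200) * 600
= 200 / 235 * 600
= 510.6 microstrain

510.6


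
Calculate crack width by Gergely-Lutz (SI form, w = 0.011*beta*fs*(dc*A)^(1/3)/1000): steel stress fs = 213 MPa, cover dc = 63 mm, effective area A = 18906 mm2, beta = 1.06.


w = 0.011 * beta * fs * (dc * A)^(1/3) / 1000
= 0.011 * 1.06 * 213 * (63 * 18906)^(1/3) / 1000
= 0.263 mm

0.263


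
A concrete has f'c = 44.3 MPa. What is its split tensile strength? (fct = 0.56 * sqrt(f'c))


fct = 0.56 * sqrt(44.3)
= 0.56 * 6.656
= 3.727 MPa

3.727


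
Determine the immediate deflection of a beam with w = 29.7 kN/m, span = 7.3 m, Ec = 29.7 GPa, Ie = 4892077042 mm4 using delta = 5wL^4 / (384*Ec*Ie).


Convert: L = 7.3 m = 7300 mm, Ec = 29.7 GPa = 29700 MPa
delta = 5 * 29.7 * 7300^4 / (384 * 29700 * 4892077042)
= 7.56 mm

7.56


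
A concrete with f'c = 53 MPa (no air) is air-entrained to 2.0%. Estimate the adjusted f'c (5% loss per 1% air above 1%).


Strength loss = (2.0 - 1) * 5 = 5.0%
f'c = 53 * (1 - 5.0/100)
= 50.35 MPa

50.35


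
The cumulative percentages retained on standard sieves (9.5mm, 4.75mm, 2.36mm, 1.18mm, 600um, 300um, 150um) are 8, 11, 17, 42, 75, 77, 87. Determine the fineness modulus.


FM = sum(cumulative % retained) / 100
= 317 / 100
= 3.17

3.17


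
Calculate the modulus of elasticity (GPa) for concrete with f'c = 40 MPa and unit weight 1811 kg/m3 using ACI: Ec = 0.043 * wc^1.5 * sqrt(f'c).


Ec = 0.043 * 1811^1.5 * sqrt(40) / 1000
= 20.96 GPa

20.96


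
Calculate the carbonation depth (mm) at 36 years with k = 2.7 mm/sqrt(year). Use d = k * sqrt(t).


depth = k * sqrt(t)
= 2.7 * sqrt(36)
= 16.2 mm

16.2


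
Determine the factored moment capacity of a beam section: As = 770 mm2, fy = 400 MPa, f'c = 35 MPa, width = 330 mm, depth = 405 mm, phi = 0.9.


a = As * fy / (0.85 * f'c * b)
= 770 * 400 / (0.85 * 35 * 330)
= 31.3725 mm
Mn = As * fy * (d - a/2) / 10^6
= 119.9086 kN-m
phi*Mn = 0.9 * 119.9086 = 107.92 kN-m

107.92


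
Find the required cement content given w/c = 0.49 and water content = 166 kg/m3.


Cement = water / (w/c)
= 166 / 0.49
= 338.8 kg/m3

338.8


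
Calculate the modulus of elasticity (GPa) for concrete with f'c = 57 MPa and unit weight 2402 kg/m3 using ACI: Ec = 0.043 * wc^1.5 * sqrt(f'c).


Ec = 0.043 * 2402^1.5 * sqrt(57) / 1000
= 38.22 GPa

38.22


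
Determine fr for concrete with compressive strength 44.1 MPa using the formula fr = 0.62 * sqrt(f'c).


fr = 0.62 * sqrt(44.1)
= 4.117 MPa

4.117


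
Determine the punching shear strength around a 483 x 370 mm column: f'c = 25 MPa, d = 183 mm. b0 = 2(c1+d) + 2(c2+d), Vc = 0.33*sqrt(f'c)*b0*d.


b0 = 2*(483 + 183) + 2*(370 + 183) = 2438 mm
Vc = 0.33 * sqrt(25) * 2438 * 183 / 1000
= 736.15 kN

736.15


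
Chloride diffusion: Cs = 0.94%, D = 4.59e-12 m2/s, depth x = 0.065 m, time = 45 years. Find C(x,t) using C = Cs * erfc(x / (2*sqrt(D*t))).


t_seconds = 45 * 365.25 * 24 * 3600 = 1420092000.0 s
arg = 0.065 / (2 * sqrt(4.59e-12 * 1420092000.0))
= 0.4025
erfc(0.4025) = 0.5692
C = 0.94 * 0.5692 = 0.535%

0.535


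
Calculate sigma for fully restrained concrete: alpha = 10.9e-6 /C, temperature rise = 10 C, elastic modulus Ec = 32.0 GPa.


sigma = alpha * dT * Ec
= 10.9e-6 * 10 * 32.0 * 1000
= 3.488 MPa

3.488


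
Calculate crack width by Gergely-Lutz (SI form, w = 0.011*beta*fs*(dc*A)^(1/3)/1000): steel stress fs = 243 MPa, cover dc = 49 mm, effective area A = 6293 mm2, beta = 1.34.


w = 0.011 * beta * fs * (dc * A)^(1/3) / 1000
= 0.011 * 1.34 * 243 * (49 * 6293)^(1/3) / 1000
= 0.242 mm

0.242


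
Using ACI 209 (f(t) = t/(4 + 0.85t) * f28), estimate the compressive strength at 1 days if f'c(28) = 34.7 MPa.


f(1) = 1 / (4 + 0.85 * 1) * 34.7
= 1 / 4.85 * 34.7
= 7.15 MPa

7.15


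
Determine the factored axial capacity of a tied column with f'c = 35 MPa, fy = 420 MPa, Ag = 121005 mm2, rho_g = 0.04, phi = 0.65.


Ast = rho * Ag = 0.04 * 121005 = 4840.2 mm2
phi*Pn = 0.65 * 0.80 * (0.85 * 35 * (121005 - 4840.2) + 420 * 4840.2) / 1000
= 2854.17 kN

2854.17


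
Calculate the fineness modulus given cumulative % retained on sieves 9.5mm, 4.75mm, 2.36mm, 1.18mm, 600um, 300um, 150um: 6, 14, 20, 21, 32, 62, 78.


FM = sum(cumulative % retained) / 100
= 233 / 100
= 2.33

2.33


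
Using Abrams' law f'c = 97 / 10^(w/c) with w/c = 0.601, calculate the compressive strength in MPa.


f'c = 97 / 10^0.601
= 97 / 3.99
= 24.31 MPa

24.31


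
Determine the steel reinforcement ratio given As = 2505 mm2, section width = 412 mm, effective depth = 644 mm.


rho = As / (b * d)
= 2505 / (412 * 644)
= 0.0094

0.0094


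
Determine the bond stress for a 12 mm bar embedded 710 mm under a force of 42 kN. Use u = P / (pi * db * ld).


u = P / (pi * db * ld)
= 42 * 1000 / (pi * 12 * 710)
= 1.569 MPa

1.569


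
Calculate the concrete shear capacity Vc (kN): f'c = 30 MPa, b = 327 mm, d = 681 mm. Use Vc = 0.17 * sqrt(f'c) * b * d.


Vc = 0.17 * sqrt(30) * 327 * 681 / 1000
= 207.35 kN

207.35


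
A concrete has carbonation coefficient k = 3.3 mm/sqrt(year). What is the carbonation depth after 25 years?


depth = k * sqrt(t)
= 3.3 * sqrt(25)
= 16.5 mm

16.5


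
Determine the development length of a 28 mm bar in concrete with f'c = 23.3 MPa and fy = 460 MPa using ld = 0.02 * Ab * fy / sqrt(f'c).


Ab = pi * 28^2 / 4 = 615.752 mm2
ld = 0.02 * 615.752 * 460 / sqrt(23.3)
= 1173.6 mm

1173.6


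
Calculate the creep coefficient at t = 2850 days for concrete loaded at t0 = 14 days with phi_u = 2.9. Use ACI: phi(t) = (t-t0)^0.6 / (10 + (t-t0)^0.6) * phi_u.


dt = 2850 - 14 = 2836
phi = 2836^0.6 / (10 + 2836^0.6) * 2.9
= 2.673

2.673


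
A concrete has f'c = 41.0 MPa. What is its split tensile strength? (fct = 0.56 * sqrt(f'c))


fct = 0.56 * sqrt(41.0)
= 0.56 * 6.403
= 3.586 MPa

3.586


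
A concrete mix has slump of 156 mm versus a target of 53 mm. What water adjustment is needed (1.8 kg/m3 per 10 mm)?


Difference = 53 - 156 = -103 mm
Water adjustment = -103 * 1.8 / 10 = -18.5 kg/m3

-18.5


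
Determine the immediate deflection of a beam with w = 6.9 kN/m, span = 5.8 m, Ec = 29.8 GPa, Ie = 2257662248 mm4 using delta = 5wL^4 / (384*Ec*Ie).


Convert: L = 5.8 m = 5800 mm, Ec = 29.8 GPa = 29800 MPa
delta = 5 * 6.9 * 5800^4 / (384 * 29800 * 2257662248)
= 1.51 mm

1.51
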